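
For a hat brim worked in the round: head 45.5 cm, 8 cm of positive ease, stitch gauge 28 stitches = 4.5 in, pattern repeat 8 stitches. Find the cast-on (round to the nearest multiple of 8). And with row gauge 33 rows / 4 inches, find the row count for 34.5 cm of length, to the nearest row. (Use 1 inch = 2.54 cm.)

Cast on 128 stitches; work 112 rows.

Finished = 45.5 + 8 = 53.5 cm.
53.5 cm × 1/2.54 = 21.06 inches.
28/4.5 = 6.222 sts per in; 21.06 × 6.222 = 131.06 sts.
Nearest multiple of 8 → 128.
34.5 cm = 13.58 inches; × 8.25 = 112.06 → 112 rows.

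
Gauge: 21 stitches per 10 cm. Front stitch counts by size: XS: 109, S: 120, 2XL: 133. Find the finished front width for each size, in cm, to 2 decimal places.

XS 51.90 cm; S 57.14 cm; 2XL 63.33 cm.

21/10 = 2.1 sts per cm.
XS: 109 / 2.1 = 51.905 → 51.90 cm.
S: 120 / 2.1 = 57.143 → 57.14 cm.
2XL: 133 / 2.1 = 63.333 → 63.33 cm.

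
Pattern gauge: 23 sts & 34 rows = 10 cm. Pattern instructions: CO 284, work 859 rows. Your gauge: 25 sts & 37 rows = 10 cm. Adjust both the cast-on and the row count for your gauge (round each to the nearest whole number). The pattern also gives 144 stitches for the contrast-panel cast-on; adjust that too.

Stitches: 284 × 25/23 = 308.70 → 309.
Rows: 859 × 37/34 = 934.79 → 935.
contrast-panel cast-on: 144 × 25/23 = 156.52 → 157.

Cast on 309 stitches; work 935 rows; contrast-panel cast-on 157 stitches.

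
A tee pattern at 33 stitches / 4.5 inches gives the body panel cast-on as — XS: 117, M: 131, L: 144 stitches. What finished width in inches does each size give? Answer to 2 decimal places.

33/4.5 = 7.333 sts per in.
XS: 117 / 7.333 = 15.955 → 15.95 in.
M: 131 / 7.333 = 17.864 → 17.86 in.
L: 144 / 7.333 = 19.636 → 19.64 in.

XS 15.95 inches; M 17.86 inches; L 19.64 inches.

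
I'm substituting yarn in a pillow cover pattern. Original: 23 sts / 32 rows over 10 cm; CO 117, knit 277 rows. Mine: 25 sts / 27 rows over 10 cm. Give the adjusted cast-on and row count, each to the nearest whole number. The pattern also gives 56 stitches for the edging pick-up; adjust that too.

Cast on 127 stitches; work 234 rows; edging pick-up 61 stitches.

Stitches: 117 × 25/23 = 127.17 → 127.
Rows: 277 × 27/32 = 233.72 → 234.
edging pick-up: 56 × 25/23 = 60.87 → 61.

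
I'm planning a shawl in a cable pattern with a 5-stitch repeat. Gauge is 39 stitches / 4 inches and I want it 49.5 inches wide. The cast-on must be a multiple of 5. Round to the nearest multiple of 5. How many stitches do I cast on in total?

Cast on 485 stitches.

39 / 4 = 9.75 sts per inch.
49.5 × 9.75 = 482.62 sts.
Nearest multiple of 5: 485.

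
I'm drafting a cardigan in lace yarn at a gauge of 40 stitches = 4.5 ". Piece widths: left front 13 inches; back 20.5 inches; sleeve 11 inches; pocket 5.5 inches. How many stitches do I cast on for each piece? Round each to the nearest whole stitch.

left front 116; back 182; sleeve 98; pocket 49.

Rate = 40/4.5 = 8.889 sts per in.
left front: 13 × 8.889 = 115.56 → 116.
back: 20.5 × 8.889 = 182.22 → 182.
sleeve: 11 × 8.889 = 97.78 → 98.
pocket: 5.5 × 8.889 = 48.89 → 49.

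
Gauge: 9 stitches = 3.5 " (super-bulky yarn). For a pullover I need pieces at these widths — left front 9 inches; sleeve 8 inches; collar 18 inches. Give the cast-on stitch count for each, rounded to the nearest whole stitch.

left front 23; sleeve 21; collar 46.

Rate = 9/3.5 = 2.571 sts per in.
left front: 9 × 2.571 = 23.14 → 23.
sleeve: 8 × 2.571 = 20.57 → 21.
collar: 18 × 2.571 = 46.29 → 46.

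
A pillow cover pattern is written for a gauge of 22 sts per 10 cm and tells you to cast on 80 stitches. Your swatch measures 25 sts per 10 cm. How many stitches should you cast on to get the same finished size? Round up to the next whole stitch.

Scale factor = 25 / 22 = 1.136.
80 × 25 / 22 = 90.91 sts.
→ 91 sts.

91 stitches.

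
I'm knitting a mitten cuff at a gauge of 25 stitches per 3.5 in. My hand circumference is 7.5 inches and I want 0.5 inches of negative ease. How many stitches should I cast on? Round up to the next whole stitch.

Finished = 7.5 − 0.5 = 7 in.
25 / 3.5 = 7.143 sts per inch.
7.00 × 7.143 = 50.00 sts.

Cast on 50 stitches.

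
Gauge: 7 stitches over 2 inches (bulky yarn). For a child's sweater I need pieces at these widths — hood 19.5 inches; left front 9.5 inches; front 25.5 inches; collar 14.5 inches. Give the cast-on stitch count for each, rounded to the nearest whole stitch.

hood 68; left front 33; front 89; collar 51.

Rate = 7/2 = 3.5 sts per in.
hood: 19.5 × 3.5 = 68.25 → 68.
left front: 9.5 × 3.5 = 33.25 → 33.
front: 25.5 × 3.5 = 89.25 → 89.
collar: 14.5 × 3.5 = 50.75 → 51.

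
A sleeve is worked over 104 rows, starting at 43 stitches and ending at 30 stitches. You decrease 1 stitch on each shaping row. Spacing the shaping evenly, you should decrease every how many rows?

Decrease every 8th row.

Stitches to remove: |30 − 43| = 13.
Shaping rows needed: 13 / 1 = 13.
104 rows / 13 = every 8 rows.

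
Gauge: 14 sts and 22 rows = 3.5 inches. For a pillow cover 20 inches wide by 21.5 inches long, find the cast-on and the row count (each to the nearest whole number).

Cast on 80 stitches and work 135 rows.

Stitch gauge = 14/3.5 = 4 sts/in; 20 × 4 = 80.00 → 80 sts.
Row gauge = 22/3.5 = 6.286 rows/in; 21.5 × 6.286 = 135.14 → 135 rows.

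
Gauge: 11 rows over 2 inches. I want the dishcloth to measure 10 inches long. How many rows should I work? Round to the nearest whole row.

11 rows / 2 in = 5.5 rows per inch.
10 × 5.5 = 55.00 rows.

Work 55 rows.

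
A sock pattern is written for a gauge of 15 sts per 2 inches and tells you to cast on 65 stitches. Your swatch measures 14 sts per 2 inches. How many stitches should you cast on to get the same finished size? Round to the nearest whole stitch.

Scale factor = 14 / 15 = 0.933.
65 × 14 / 15 = 60.67 sts.
→ 61 sts.

Cast on 61 stitches.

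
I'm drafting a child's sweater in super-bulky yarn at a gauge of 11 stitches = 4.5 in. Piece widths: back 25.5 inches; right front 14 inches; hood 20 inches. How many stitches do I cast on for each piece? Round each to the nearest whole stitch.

Rate = 11/4.5 = 2.444 sts per in.
back: 25.5 × 2.444 = 62.33 → 62.
right front: 14 × 2.444 = 34.22 → 34.
hood: 20 × 2.444 = 48.89 → 49.

back 62; right front 34; hood 49.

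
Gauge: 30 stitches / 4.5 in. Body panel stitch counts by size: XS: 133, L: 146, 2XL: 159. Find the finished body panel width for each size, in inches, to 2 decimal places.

XS 19.95 inches; L 21.90 inches; 2XL 23.85 inches.

30/4.5 = 6.667 sts per in.
XS: 133 / 6.667 = 19.950 → 19.95 in.
L: 146 / 6.667 = 21.900 → 21.90 in.
2XL: 159 / 6.667 = 23.850 → 23.85 in.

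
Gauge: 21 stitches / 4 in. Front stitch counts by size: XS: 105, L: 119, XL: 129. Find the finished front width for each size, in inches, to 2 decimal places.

XS 20.00 inches; L 22.67 inches; XL 24.57 inches.

21/4 = 5.25 sts per in.
XS: 105 / 5.25 = 20.000 → 20.00 in.
L: 119 / 5.25 = 22.667 → 22.67 in.
XL: 129 / 5.25 = 24.571 → 24.57 in.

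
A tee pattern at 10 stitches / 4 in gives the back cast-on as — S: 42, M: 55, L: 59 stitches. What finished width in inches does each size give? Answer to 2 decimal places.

10/4 = 2.5 sts per in.
S: 42 / 2.5 = 16.800 → 16.80 in.
M: 55 / 2.5 = 22.000 → 22.00 in.
L: 59 / 2.5 = 23.600 → 23.60 in.

S 16.80 inches; M 22.00 inches; L 23.60 inches.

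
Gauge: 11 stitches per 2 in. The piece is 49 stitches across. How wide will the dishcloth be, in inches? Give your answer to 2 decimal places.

8.91 inches.

11 stitches / 2 inch = 5.5 stitches per inch.
49 / 5.5 = 8.909 inches.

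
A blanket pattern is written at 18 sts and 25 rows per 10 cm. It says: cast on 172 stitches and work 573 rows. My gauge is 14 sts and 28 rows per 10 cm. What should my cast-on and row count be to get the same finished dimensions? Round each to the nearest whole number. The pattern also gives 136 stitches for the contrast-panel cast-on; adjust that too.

Stitches: 172 × 14/18 = 133.78 → 134.
Rows: 573 × 28/25 = 641.76 → 642.
contrast-panel cast-on: 136 × 14/18 = 105.78 → 106.

Cast on 134 stitches; work 642 rows; contrast-panel cast-on 106 stitches.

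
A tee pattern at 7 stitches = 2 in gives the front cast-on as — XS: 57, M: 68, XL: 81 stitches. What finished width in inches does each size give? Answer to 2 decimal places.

7/2 = 3.5 sts per in.
XS: 57 / 3.5 = 16.286 → 16.29 in.
M: 68 / 3.5 = 19.429 → 19.43 in.
XL: 81 / 3.5 = 23.143 → 23.14 in.

XS 16.29 inches; M 19.43 inches; XL 23.14 inches.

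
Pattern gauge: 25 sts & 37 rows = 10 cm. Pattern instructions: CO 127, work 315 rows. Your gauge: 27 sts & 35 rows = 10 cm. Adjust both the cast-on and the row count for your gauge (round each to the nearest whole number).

Stitches: 127 × 27/25 = 137.16 → 137.
Rows: 315 × 35/37 = 297.97 → 298.

Cast on 137 stitches; work 298 rows.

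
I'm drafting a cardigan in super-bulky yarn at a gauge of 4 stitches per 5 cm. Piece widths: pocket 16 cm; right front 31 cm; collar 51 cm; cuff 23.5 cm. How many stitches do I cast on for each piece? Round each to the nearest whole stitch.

Rate = 4/5 = 0.8 sts per cm.
pocket: 16 × 0.8 = 12.80 → 13.
right front: 31 × 0.8 = 24.80 → 25.
collar: 51 × 0.8 = 40.80 → 41.
cuff: 23.5 × 0.8 = 18.80 → 19.

pocket 13; right front 25; collar 41; cuff 19.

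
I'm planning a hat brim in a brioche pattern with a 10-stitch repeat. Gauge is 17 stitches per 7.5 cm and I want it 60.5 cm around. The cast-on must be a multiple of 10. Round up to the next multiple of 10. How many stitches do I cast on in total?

Cast on 140 stitches.

17 / 7.5 = 2.267 sts per cm.
60.5 × 2.267 = 137.13 sts.
Next multiple of 10: 140.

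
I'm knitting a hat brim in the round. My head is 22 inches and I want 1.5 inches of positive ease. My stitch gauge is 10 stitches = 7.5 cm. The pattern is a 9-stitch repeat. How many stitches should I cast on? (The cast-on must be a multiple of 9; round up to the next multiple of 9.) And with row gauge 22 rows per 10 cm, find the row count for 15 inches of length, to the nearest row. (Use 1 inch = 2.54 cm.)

Finished = 22 + 1.5 = 23.5 inches.
23.5 inches × 2.54 = 59.69 cm.
10/7.5 = 1.333 sts per cm; 59.69 × 1.333 = 79.59 sts.
Next multiple of 9 → 81.
15 inches = 38.10 cm; × 2.2 = 83.82 → 84 rows.

Cast on 81 stitches; work 84 rows.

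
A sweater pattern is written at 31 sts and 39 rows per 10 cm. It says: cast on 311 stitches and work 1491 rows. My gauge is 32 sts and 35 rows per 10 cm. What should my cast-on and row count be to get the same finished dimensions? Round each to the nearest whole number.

Cast on 321 stitches; work 1338 rows.

Stitches: 311 × 32/31 = 321.03 → 321.
Rows: 1491 × 35/39 = 1338.08 → 1338.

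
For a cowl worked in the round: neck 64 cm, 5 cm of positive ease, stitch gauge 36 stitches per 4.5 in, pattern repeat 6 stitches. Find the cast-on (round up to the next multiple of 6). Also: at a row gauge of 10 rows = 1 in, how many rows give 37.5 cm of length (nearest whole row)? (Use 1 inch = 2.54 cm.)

Finished = 64 + 5 = 69 cm.
69 cm × 1/2.54 = 27.17 inches.
36/4.5 = 8 sts per in; 27.17 × 8 = 217.32 sts.
Next multiple of 6 → 222.
37.5 cm = 14.76 inches; × 10 = 147.64 → 148 rows.

Cast on 222 stitches; work 148 rows.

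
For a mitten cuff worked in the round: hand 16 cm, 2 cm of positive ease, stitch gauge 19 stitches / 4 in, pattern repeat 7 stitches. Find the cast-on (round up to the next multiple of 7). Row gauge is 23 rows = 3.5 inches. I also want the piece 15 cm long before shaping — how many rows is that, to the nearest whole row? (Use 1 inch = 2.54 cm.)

Finished = 16 + 2 = 18 cm.
18 cm × 1/2.54 = 7.09 inches.
19/4 = 4.75 sts per in; 7.09 × 4.75 = 33.66 sts.
Next multiple of 7 → 35.
15 cm = 5.91 inches; × 6.571 = 38.81 → 39 rows.

Cast on 35 stitches; work 39 rows.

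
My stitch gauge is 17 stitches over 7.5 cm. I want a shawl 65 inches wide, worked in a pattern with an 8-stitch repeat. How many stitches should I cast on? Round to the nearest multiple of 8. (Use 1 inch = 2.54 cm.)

376 stitches.

65 in = 65 × 2.54 = 165.10 cm.
17 / 7.5 = 2.267 sts/cm.
165.10 × 2.267 = 374.23 sts.
→ 376.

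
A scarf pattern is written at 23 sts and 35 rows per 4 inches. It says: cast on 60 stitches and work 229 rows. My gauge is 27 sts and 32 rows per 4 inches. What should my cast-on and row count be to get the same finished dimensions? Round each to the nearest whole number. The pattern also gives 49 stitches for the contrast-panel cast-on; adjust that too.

Cast on 70 stitches; work 209 rows; contrast-panel cast-on 58 stitches.

Stitches: 60 × 27/23 = 70.43 → 70.
Rows: 229 × 32/35 = 209.37 → 209.
contrast-panel cast-on: 49 × 27/23 = 57.52 → 58.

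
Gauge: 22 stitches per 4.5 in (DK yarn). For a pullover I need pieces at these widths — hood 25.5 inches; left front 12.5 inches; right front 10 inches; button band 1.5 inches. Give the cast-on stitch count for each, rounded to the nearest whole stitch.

hood 125; left front 61; right front 49; button band 7.

Rate = 22/4.5 = 4.889 sts per in.
hood: 25.5 × 4.889 = 124.67 → 125.
left front: 12.5 × 4.889 = 61.11 → 61.
right front: 10 × 4.889 = 48.89 → 49.
button band: 1.5 × 4.889 = 7.33 → 7.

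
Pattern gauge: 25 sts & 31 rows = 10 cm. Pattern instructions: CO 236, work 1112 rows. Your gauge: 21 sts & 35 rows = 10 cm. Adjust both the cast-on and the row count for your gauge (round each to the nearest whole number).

Stitches: 236 × 21/25 = 198.24 → 198.
Rows: 1112 × 35/31 = 1255.48 → 1255.

Cast on 198 stitches; work 1255 rows.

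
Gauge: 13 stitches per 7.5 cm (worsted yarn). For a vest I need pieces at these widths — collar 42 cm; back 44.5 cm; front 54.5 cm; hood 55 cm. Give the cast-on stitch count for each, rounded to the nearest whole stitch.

Rate = 13/7.5 = 1.733 sts per cm.
collar: 42 × 1.733 = 72.80 → 73.
back: 44.5 × 1.733 = 77.13 → 77.
front: 54.5 × 1.733 = 94.47 → 94.
hood: 55 × 1.733 = 95.33 → 95.

collar 73; back 77; front 94; hood 95.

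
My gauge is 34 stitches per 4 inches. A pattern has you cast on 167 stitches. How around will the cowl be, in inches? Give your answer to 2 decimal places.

34 stitches / 4 inch = 8.5 stitches per inch.
167 / 8.5 = 19.647 inches.

19.65 inches.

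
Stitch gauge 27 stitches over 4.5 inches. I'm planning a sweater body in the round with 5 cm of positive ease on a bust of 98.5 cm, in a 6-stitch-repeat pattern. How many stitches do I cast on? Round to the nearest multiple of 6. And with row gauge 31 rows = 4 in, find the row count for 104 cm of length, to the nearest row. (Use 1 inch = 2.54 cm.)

Finished = 98.5 + 5 = 103.5 cm.
103.5 cm × 1/2.54 = 40.75 inches.
27/4.5 = 6 sts per in; 40.75 × 6 = 244.49 sts.
Nearest multiple of 6 → 246.
104 cm = 40.94 inches; × 7.75 = 317.32 → 317 rows.

Cast on 246 stitches; work 317 rows.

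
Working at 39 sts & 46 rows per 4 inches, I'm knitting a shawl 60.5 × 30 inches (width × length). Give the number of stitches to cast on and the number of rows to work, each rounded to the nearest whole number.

Cast on 590 stitches and work 345 rows.

Stitch gauge = 39/4 = 9.75 sts/in; 60.5 × 9.75 = 589.88 → 590 sts.
Row gauge = 46/4 = 11.5 rows/in; 30 × 11.5 = 345.00 → 345 rows.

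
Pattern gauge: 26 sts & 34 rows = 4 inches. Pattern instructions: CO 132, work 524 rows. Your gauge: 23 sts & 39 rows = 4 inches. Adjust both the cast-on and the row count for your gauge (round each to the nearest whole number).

Cast on 117 stitches; work 601 rows.

Stitches: 132 × 23/26 = 116.77 → 117.
Rows: 524 × 39/34 = 601.06 → 601.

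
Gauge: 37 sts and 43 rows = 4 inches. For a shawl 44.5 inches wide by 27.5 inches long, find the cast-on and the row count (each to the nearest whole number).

Stitch gauge = 37/4 = 9.25 sts/in; 44.5 × 9.25 = 411.62 → 412 sts.
Row gauge = 43/4 = 10.75 rows/in; 27.5 × 10.75 = 295.62 → 296 rows.

Cast on 412 stitches and work 296 rows.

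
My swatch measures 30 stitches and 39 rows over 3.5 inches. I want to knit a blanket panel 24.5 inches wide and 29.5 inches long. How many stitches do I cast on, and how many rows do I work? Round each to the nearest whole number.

Cast on 210 stitches and work 329 rows.

Stitch gauge = 30/3.5 = 8.571 sts/in; 24.5 × 8.571 = 210.00 → 210 sts.
Row gauge = 39/3.5 = 11.143 rows/in; 29.5 × 11.143 = 328.71 → 329 rows.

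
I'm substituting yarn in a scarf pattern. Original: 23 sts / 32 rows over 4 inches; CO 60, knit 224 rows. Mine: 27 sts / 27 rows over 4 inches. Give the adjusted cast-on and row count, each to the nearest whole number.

Stitches: 60 × 27/23 = 70.43 → 70.
Rows: 224 × 27/32 = 189.00 → 189.

Cast on 70 stitches; work 189 rows.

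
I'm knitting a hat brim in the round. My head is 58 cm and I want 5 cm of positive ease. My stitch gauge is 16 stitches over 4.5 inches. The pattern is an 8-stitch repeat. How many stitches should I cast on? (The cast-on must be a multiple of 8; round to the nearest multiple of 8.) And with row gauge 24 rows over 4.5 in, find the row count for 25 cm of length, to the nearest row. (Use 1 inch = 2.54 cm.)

Cast on 88 stitches; work 52 rows.

Finished = 58 + 5 = 63 cm.
63 cm × 1/2.54 = 24.80 inches.
16/4.5 = 3.556 sts per in; 24.80 × 3.556 = 88.19 sts.
Nearest multiple of 8 → 88.
25 cm = 9.84 inches; × 5.333 = 52.49 → 52 rows.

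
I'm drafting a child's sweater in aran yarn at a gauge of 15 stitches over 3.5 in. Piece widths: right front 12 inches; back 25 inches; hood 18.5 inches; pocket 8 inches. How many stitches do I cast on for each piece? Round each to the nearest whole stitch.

right front 51; back 107; hood 79; pocket 34.

Rate = 15/3.5 = 4.286 sts per in.
right front: 12 × 4.286 = 51.43 → 51.
back: 25 × 4.286 = 107.14 → 107.
hood: 18.5 × 4.286 = 79.29 → 79.
pocket: 8 × 4.286 = 34.29 → 34.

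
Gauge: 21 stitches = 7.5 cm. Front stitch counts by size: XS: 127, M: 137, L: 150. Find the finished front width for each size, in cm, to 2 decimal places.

21/7.5 = 2.8 sts per cm.
XS: 127 / 2.8 = 45.357 → 45.36 cm.
M: 137 / 2.8 = 48.929 → 48.93 cm.
L: 150 / 2.8 = 53.571 → 53.57 cm.

XS 45.36 cm; M 48.93 cm; L 53.57 cm.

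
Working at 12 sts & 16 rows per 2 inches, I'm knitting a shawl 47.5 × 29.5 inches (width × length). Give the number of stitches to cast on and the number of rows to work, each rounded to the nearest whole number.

Stitch gauge = 12/2 = 6 sts/in; 47.5 × 6 = 285.00 → 285 sts.
Row gauge = 16/2 = 8 rows/in; 29.5 × 8 = 236.00 → 236 rows.

Cast on 285 stitches and work 236 rows.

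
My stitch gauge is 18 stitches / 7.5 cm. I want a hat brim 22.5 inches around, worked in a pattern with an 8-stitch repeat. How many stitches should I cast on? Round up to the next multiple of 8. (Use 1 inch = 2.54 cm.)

22.5 in = 22.5 × 2.54 = 57.15 cm.
18 / 7.5 = 2.4 sts/cm.
57.15 × 2.4 = 137.16 sts.
→ 144.

Cast on 144 stitches.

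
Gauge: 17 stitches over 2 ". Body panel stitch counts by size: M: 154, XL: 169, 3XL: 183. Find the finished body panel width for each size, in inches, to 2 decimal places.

M 18.12 inches; XL 19.88 inches; 3XL 21.53 inches.

17/2 = 8.5 sts per in.
M: 154 / 8.5 = 18.118 → 18.12 in.
XL: 169 / 8.5 = 19.882 → 19.88 in.
3XL: 183 / 8.5 = 21.529 → 21.53 in.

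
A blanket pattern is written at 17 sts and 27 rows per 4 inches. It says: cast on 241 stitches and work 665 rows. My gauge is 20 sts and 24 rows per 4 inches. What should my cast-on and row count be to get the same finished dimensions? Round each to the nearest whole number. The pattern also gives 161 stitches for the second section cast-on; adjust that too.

Cast on 284 stitches; work 591 rows; second section cast-on 189 stitches.

Stitches: 241 × 20/17 = 283.53 → 284.
Rows: 665 × 24/27 = 591.11 → 591.
second section cast-on: 161 × 20/17 = 189.41 → 189.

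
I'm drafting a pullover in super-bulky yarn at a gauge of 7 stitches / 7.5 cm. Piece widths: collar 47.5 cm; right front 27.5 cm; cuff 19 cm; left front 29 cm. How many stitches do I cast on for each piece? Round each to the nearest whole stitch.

collar 44; right front 26; cuff 18; left front 27.

Rate = 7/7.5 = 0.933 sts per cm.
collar: 47.5 × 0.933 = 44.33 → 44.
right front: 27.5 × 0.933 = 25.67 → 26.
cuff: 19 × 0.933 = 17.73 → 18.
left front: 29 × 0.933 = 27.07 → 27.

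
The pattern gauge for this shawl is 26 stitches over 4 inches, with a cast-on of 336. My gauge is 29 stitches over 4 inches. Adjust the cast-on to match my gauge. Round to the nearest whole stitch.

CO 375 sts.

Scale factor = 29 / 26 = 1.115.
336 × 29 / 26 = 374.77 sts.
→ 375 sts.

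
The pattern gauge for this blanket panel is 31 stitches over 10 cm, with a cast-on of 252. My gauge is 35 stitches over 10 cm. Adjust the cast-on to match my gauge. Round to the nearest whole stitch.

Scale factor = 35 / 31 = 1.129.
252 × 35 / 31 = 284.52 sts.
→ 285 sts.

Cast on 285 stitches.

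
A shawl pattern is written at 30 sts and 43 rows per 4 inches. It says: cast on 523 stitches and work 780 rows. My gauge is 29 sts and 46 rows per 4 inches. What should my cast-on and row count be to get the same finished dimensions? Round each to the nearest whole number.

Stitches: 523 × 29/30 = 505.57 → 506.
Rows: 780 × 46/43 = 834.42 → 834.

Cast on 506 stitches; work 834 rows.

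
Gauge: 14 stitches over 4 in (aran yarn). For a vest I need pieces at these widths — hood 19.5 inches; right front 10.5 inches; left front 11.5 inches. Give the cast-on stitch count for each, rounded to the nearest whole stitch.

Rate = 14/4 = 3.5 sts per in.
hood: 19.5 × 3.5 = 68.25 → 68.
right front: 10.5 × 3.5 = 36.75 → 37.
left front: 11.5 × 3.5 = 40.25 → 40.

hood 68; right front 37; left front 40.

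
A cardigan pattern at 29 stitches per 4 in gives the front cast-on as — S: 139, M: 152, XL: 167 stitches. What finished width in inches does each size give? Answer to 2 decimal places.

S 19.17 inches; M 20.97 inches; XL 23.03 inches.

29/4 = 7.25 sts per in.
S: 139 / 7.25 = 19.172 → 19.17 in.
M: 152 / 7.25 = 20.966 → 20.97 in.
XL: 167 / 7.25 = 23.034 → 23.03 in.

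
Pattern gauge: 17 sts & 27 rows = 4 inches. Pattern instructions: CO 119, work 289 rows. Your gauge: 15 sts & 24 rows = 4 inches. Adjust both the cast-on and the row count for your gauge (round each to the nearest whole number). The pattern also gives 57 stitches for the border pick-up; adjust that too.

Stitches: 119 × 15/17 = 105.00 → 105.
Rows: 289 × 24/27 = 256.89 → 257.
border pick-up: 57 × 15/17 = 50.29 → 50.

Cast on 105 stitches; work 257 rows; border pick-up 50 stitches.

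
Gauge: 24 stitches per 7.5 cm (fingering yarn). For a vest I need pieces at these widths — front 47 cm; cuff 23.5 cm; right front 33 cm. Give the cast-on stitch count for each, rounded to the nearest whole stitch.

Rate = 24/7.5 = 3.2 sts per cm.
front: 47 × 3.2 = 150.40 → 150.
cuff: 23.5 × 3.2 = 75.20 → 75.
right front: 33 × 3.2 = 105.60 → 106.

front 150; cuff 75; right front 106.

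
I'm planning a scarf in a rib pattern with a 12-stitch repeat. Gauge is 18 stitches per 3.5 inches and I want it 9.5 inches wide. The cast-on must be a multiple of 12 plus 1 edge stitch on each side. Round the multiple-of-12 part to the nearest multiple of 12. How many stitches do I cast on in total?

18 / 3.5 = 5.143 sts per inch.
9.5 × 5.143 = 48.86 sts.
Less 2 edge sts → 46.86 for the repeat.
Nearest multiple of 12: 48.
Add back 2 edge sts → 50.

50 stitches.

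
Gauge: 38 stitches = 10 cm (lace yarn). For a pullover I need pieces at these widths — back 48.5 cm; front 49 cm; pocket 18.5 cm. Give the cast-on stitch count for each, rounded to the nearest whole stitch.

Rate = 38/10 = 3.8 sts per cm.
back: 48.5 × 3.8 = 184.30 → 184.
front: 49 × 3.8 = 186.20 → 186.
pocket: 18.5 × 3.8 = 70.30 → 70.

back 184; front 186; pocket 70.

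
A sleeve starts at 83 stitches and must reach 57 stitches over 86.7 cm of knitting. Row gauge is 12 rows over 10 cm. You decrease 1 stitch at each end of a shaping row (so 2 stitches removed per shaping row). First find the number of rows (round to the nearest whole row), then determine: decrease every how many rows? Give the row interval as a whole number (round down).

Rows = 86.7 × 1.2 = 104.0 → 104 rows.
Stitches to remove: 26 → 13 shaping rows (at 2 st each).
104 / 13 = 8.00 → every 8 rows.

Decrease every 8th row.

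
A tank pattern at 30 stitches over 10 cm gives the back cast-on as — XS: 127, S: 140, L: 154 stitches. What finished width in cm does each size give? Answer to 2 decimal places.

XS 42.33 cm; S 46.67 cm; L 51.33 cm.

30/10 = 3 sts per cm.
XS: 127 / 3 = 42.333 → 42.33 cm.
S: 140 / 3 = 46.667 → 46.67 cm.
L: 154 / 3 = 51.333 → 51.33 cm.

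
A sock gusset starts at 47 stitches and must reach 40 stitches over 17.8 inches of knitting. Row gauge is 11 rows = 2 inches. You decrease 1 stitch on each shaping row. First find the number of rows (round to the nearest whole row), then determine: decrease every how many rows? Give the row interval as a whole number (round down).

Rows = 17.8 × 5.5 = 97.9 → 98 rows.
Stitches to remove: 7 → 7 shaping rows (at 1 st each).
98 / 7 = 14.00 → every 14 rows.

Decrease every 14th row.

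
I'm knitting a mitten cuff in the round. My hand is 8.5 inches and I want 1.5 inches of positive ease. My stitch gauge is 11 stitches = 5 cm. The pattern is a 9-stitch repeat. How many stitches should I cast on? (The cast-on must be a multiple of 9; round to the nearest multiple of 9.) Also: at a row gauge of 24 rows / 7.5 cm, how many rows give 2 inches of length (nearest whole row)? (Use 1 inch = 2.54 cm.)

Cast on 54 stitches; work 16 rows.

Finished = 8.5 + 1.5 = 10 inches.
10 inches × 2.54 = 25.40 cm.
11/5 = 2.2 sts per cm; 25.40 × 2.2 = 55.88 sts.
Nearest multiple of 9 → 54.
2 inches = 5.08 cm; × 3.2 = 16.26 → 16 rows.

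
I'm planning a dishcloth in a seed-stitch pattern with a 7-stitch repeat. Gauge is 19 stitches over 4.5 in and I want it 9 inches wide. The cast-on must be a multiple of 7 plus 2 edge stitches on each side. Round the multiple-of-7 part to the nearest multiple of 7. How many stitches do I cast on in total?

39 stitches.

19 / 4.5 = 4.222 sts per inch.
9 × 4.222 = 38.00 sts.
Less 4 edge sts → 34.00 for the repeat.
Nearest multiple of 7: 35.
Add back 4 edge sts → 39.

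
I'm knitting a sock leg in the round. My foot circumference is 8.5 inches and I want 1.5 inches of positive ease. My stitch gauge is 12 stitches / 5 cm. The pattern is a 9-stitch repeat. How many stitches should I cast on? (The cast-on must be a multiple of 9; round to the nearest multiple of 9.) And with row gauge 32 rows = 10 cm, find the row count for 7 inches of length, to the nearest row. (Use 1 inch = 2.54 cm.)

Finished = 8.5 + 1.5 = 10 inches.
10 inches × 2.54 = 25.40 cm.
12/5 = 2.4 sts per cm; 25.40 × 2.4 = 60.96 sts.
Nearest multiple of 9 → 63.
7 inches = 17.78 cm; × 3.2 = 56.90 → 57 rows.

Cast on 63 stitches; work 57 rows.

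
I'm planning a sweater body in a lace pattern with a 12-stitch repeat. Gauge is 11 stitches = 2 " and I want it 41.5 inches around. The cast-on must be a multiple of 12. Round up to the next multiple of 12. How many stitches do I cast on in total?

11 / 2 = 5.5 sts per inch.
41.5 × 5.5 = 228.25 sts.
Next multiple of 12: 240.

240 stitches.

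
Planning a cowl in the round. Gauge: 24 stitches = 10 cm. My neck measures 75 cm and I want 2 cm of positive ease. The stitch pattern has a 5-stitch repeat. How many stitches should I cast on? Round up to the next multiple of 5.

Finished = 75 + 2 = 77 cm.
24 / 10 = 2.4 sts/cm.
77 × 2.4 = 184.80 sts.
Next multiple of 5: 185.

185 stitches.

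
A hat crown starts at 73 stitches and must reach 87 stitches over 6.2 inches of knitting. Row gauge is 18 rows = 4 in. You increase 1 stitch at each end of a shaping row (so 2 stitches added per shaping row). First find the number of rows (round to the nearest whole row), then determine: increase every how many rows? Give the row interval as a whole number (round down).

Increase every 4th row.

Rows = 6.2 × 4.5 = 27.9 → 28 rows.
Stitches to add: 14 → 7 shaping rows (at 2 st each).
28 / 7 = 4.00 → every 4 rows.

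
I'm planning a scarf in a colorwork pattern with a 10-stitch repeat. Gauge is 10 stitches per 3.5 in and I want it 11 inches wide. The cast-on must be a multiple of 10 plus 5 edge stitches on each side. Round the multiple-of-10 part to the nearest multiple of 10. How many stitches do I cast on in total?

10 / 3.5 = 2.857 sts per inch.
11 × 2.857 = 31.43 sts.
Less 10 edge sts → 21.43 for the repeat.
Nearest multiple of 10: 20.
Add back 10 edge sts → 30.

Cast on 30 stitches.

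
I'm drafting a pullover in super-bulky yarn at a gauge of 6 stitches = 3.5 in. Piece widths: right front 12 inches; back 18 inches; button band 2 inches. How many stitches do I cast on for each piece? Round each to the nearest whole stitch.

Rate = 6/3.5 = 1.714 sts per in.
right front: 12 × 1.714 = 20.57 → 21.
back: 18 × 1.714 = 30.86 → 31.
button band: 2 × 1.714 = 3.43 → 3.

right front 21; back 31; button band 3.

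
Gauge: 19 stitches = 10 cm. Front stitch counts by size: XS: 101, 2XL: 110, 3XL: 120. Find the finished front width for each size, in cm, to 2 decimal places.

19/10 = 1.9 sts per cm.
XS: 101 / 1.9 = 53.158 → 53.16 cm.
2XL: 110 / 1.9 = 57.895 → 57.89 cm.
3XL: 120 / 1.9 = 63.158 → 63.16 cm.

XS 53.16 cm; 2XL 57.89 cm; 3XL 63.16 cm.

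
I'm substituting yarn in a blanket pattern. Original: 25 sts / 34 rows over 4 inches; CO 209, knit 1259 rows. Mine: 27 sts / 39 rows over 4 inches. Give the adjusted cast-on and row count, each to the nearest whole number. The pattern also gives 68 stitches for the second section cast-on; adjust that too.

Stitches: 209 × 27/25 = 225.72 → 226.
Rows: 1259 × 39/34 = 1444.15 → 1444.
second section cast-on: 68 × 27/25 = 73.44 → 73.

Cast on 226 stitches; work 1444 rows; second section cast-on 73 stitches.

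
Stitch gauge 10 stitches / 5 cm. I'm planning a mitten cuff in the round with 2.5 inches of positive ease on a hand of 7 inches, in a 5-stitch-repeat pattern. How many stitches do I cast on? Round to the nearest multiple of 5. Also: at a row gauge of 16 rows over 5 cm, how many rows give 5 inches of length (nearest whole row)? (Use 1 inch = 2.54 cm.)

Cast on 50 stitches; work 41 rows.

Finished = 7 + 2.5 = 9.5 inches.
9.5 inches × 2.54 = 24.13 cm.
10/5 = 2 sts per cm; 24.13 × 2 = 48.26 sts.
Nearest multiple of 5 → 50.
5 inches = 12.70 cm; × 3.2 = 40.64 → 41 rows.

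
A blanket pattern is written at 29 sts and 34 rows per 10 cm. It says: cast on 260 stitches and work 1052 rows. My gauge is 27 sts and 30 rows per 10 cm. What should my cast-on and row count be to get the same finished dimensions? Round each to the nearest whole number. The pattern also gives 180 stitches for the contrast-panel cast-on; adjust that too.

Stitches: 260 × 27/29 = 242.07 → 242.
Rows: 1052 × 30/34 = 928.24 → 928.
contrast-panel cast-on: 180 × 27/29 = 167.59 → 168.

Cast on 242 stitches; work 928 rows; contrast-panel cast-on 168 stitches.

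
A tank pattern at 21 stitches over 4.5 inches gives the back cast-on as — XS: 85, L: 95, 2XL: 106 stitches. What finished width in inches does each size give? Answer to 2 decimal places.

21/4.5 = 4.667 sts per in.
XS: 85 / 4.667 = 18.214 → 18.21 in.
L: 95 / 4.667 = 20.357 → 20.36 in.
2XL: 106 / 4.667 = 22.714 → 22.71 in.

XS 18.21 inches; L 20.36 inches; 2XL 22.71 inches.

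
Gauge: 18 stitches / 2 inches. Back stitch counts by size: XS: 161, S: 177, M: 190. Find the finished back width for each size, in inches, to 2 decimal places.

XS 17.89 inches; S 19.67 inches; M 21.11 inches.

18/2 = 9 sts per in.
XS: 161 / 9 = 17.889 → 17.89 in.
S: 177 / 9 = 19.667 → 19.67 in.
M: 190 / 9 = 21.111 → 21.11 in.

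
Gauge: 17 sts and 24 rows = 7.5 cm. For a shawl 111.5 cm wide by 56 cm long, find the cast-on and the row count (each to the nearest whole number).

Stitch gauge = 17/7.5 = 2.267 sts/cm; 111.5 × 2.267 = 252.73 → 253 sts.
Row gauge = 24/7.5 = 3.2 rows/cm; 56 × 3.2 = 179.20 → 179 rows.

Cast on 253 stitches and work 179 rows.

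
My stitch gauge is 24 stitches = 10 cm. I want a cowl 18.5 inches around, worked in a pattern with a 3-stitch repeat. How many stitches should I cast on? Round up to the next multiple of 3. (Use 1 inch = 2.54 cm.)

CO 114 sts.

18.5 in = 18.5 × 2.54 = 46.99 cm.
24 / 10 = 2.4 sts/cm.
46.99 × 2.4 = 112.78 sts.
→ 114.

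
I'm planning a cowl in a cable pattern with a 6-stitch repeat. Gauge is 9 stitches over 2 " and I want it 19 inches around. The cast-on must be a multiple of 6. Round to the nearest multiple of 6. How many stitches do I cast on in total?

CO 84 sts.

9 / 2 = 4.5 sts per inch.
19 × 4.5 = 85.50 sts.
Nearest multiple of 6: 84.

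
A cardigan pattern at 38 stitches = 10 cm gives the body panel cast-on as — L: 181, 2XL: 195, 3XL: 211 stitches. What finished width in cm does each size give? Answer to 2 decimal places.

38/10 = 3.8 sts per cm.
L: 181 / 3.8 = 47.632 → 47.63 cm.
2XL: 195 / 3.8 = 51.316 → 51.32 cm.
3XL: 211 / 3.8 = 55.526 → 55.53 cm.

L 47.63 cm; 2XL 51.32 cm; 3XL 55.53 cm.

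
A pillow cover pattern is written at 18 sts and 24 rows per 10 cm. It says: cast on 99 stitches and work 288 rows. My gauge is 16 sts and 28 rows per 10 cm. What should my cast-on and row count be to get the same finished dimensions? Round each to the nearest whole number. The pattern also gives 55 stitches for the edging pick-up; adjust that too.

Stitches: 99 × 16/18 = 88.00 → 88.
Rows: 288 × 28/24 = 336.00 → 336.
edging pick-up: 55 × 16/18 = 48.89 → 49.

Cast on 88 stitches; work 336 rows; edging pick-up 49 stitches.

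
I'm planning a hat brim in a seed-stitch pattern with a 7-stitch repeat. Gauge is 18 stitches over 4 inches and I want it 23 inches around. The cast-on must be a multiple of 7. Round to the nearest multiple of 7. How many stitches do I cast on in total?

18 / 4 = 4.5 sts per inch.
23 × 4.5 = 103.50 sts.
Nearest multiple of 7: 105.

Cast on 105 stitches.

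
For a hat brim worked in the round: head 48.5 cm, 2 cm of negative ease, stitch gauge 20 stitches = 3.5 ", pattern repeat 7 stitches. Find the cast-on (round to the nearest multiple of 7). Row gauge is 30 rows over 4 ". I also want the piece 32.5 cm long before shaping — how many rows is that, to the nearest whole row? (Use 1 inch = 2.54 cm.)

Finished = 48.5 − 2 = 46.5 cm.
46.5 cm × 1/2.54 = 18.31 inches.
20/3.5 = 5.714 sts per in; 18.31 × 5.714 = 104.61 sts.
Nearest multiple of 7 → 105.
32.5 cm = 12.80 inches; × 7.5 = 95.96 → 96 rows.

Cast on 105 stitches; work 96 rows.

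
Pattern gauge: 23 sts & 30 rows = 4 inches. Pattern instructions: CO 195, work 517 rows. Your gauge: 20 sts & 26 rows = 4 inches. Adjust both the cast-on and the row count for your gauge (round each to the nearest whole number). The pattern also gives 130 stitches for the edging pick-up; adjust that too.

Cast on 170 stitches; work 448 rows; edging pick-up 113 stitches.

Stitches: 195 × 20/23 = 169.57 → 170.
Rows: 517 × 26/30 = 448.07 → 448.
edging pick-up: 130 × 20/23 = 113.04 → 113.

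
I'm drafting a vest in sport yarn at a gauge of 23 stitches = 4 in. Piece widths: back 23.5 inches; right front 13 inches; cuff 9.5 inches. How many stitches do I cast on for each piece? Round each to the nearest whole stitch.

back 135; right front 75; cuff 55.

Rate = 23/4 = 5.75 sts per in.
back: 23.5 × 5.75 = 135.12 → 135.
right front: 13 × 5.75 = 74.75 → 75.
cuff: 9.5 × 5.75 = 54.62 → 55.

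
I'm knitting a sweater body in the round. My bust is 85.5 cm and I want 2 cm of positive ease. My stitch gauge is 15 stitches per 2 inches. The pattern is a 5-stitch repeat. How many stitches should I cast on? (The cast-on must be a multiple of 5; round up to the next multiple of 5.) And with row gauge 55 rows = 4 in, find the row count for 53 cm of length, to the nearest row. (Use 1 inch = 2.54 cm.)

Finished = 85.5 + 2 = 87.5 cm.
87.5 cm × 1/2.54 = 34.45 inches.
15/2 = 7.5 sts per in; 34.45 × 7.5 = 258.37 sts.
Next multiple of 5 → 260.
53 cm = 20.87 inches; × 13.75 = 286.91 → 287 rows.

Cast on 260 stitches; work 287 rows.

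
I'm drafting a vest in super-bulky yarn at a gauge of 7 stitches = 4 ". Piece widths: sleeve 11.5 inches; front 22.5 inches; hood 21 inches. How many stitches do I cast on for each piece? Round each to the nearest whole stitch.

Rate = 7/4 = 1.75 sts per in.
sleeve: 11.5 × 1.75 = 20.12 → 20.
front: 22.5 × 1.75 = 39.38 → 39.
hood: 21 × 1.75 = 36.75 → 37.

sleeve 20; front 39; hood 37.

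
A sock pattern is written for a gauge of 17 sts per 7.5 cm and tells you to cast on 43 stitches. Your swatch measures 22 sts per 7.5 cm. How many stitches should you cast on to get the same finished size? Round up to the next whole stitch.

Scale factor = 22 / 17 = 1.294.
43 × 22 / 17 = 55.65 sts.
→ 56 sts.

Cast on 56 stitches.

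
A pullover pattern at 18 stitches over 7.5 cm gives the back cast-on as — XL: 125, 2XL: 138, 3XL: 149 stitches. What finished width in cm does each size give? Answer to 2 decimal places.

XL 52.08 cm; 2XL 57.50 cm; 3XL 62.08 cm.

18/7.5 = 2.4 sts per cm.
XL: 125 / 2.4 = 52.083 → 52.08 cm.
2XL: 138 / 2.4 = 57.500 → 57.50 cm.
3XL: 149 / 2.4 = 62.083 → 62.08 cm.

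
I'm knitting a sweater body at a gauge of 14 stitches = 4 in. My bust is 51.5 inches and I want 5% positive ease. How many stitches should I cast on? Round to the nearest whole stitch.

Finished = 51.5 × 1.05 = 54.08 in.
14 / 4 = 3.5 sts per inch.
54.08 × 3.5 = 189.26 sts.
→ 189 sts.

189 stitches.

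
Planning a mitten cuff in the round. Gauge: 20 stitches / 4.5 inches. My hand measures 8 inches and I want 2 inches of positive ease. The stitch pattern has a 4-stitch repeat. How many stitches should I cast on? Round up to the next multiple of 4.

Finished = 8 + 2 = 10 inches.
20 / 4.5 = 4.444 sts/in.
10 × 4.444 = 44.44 sts.
Next multiple of 4: 48.

48 stitches.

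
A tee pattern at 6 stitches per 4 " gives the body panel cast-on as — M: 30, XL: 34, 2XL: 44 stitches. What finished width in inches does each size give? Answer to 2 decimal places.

6/4 = 1.5 sts per in.
M: 30 / 1.5 = 20.000 → 20.00 in.
XL: 34 / 1.5 = 22.667 → 22.67 in.
2XL: 44 / 1.5 = 29.333 → 29.33 in.

M 20.00 inches; XL 22.67 inches; 2XL 29.33 inches.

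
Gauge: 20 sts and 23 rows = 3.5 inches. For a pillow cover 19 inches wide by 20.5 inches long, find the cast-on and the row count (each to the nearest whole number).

Stitch gauge = 20/3.5 = 5.714 sts/in; 19 × 5.714 = 108.57 → 109 sts.
Row gauge = 23/3.5 = 6.571 rows/in; 20.5 × 6.571 = 134.71 → 135 rows.

Cast on 109 stitches and work 135 rows.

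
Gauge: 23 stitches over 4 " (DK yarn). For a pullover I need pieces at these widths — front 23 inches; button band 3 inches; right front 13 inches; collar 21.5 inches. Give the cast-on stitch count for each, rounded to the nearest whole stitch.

front 132; button band 17; right front 75; collar 124.

Rate = 23/4 = 5.75 sts per in.
front: 23 × 5.75 = 132.25 → 132.
button band: 3 × 5.75 = 17.25 → 17.
right front: 13 × 5.75 = 74.75 → 75.
collar: 21.5 × 5.75 = 123.62 → 124.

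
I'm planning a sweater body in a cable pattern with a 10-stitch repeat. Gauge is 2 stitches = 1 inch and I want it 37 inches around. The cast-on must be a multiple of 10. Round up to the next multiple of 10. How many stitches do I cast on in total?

80 stitches.

2 / 1 = 2 sts per inch.
37 × 2 = 74.00 sts.
Next multiple of 10: 80.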